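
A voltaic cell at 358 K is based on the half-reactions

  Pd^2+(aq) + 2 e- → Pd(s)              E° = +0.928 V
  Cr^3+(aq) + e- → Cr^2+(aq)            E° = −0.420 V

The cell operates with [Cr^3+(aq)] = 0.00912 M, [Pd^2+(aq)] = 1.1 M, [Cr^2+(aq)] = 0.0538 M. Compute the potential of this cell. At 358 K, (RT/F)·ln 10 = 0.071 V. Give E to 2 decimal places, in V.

The Pd²⁺/Pd couple has the more positive E°, so it is the cathode; Cr³⁺/Cr²⁺ is the anode.
The standard potential is +0.928 − (−0.420) = +1.348 V and the balanced reaction transfers n = 2 electrons.
For the overall reaction Pd^2+(aq) + 2 Cr^2+(aq) → Pd(s) + 2 Cr^3+(aq), Q = [Cr^3+(aq)]^2 / ([Pd^2+(aq)]·[Cr^2+(aq)]^2) = 0.0261, giving log Q = −1.583.
E = E° − (0.071/n)·log Q = +1.348 − (0.071/2)(−1.583) = +1.40 V.

+1.40 V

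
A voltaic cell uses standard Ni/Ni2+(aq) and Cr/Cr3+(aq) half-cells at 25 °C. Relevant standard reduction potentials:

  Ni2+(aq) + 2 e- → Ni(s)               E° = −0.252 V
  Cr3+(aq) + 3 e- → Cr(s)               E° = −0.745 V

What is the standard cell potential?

+0.493 V

Of the two couples in this cell, the one with the more positive reduction potential is reduced at the cathode: here that is Ni²⁺/Ni (−0.252 V); Cr³⁺/Cr (−0.745 V) is the anode.
E°cell = E°(cathode) − E°(anode) = −0.252 − (−0.745) = +0.493 V.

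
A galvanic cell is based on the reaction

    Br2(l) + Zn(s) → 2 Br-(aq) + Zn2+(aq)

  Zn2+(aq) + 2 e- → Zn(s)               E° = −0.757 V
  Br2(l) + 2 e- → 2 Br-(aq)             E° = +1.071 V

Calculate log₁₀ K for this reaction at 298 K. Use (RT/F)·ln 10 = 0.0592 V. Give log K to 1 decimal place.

The Br₂/Br⁻ couple is reduced (cathode); E°cell = +1.071 − (−0.757) = +1.828 V with n = 2.
At equilibrium E = 0, so log K = nE°cell / 0.0592 = (2)(+1.828) / 0.0592 = 61.8.

log K = 61.8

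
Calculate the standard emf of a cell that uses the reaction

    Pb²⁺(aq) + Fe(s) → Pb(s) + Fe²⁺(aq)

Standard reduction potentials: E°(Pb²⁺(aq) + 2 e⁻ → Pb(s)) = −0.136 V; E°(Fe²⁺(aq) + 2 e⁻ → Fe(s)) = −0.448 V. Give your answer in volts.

+0.312 V

Pb²⁺(aq) gains electrons, so the Pb²⁺/Pb couple is the cathode; the Fe²⁺/Fe couple is the anode.
E°cell = E°(cathode) − E°(anode) = −0.136 − (−0.448) = +0.312 V.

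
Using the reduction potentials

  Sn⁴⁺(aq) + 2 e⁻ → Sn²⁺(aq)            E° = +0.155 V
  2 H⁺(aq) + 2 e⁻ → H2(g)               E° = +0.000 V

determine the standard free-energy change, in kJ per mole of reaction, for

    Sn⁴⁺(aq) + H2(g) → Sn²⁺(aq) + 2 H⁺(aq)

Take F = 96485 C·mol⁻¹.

−29.9 kJ/mol

In the reaction as written Sn⁴⁺(aq) is reduced, so the Sn⁴⁺/Sn²⁺ couple is the cathode and 2H⁺/H₂ is the anode.
E°cell = +0.155 − (+0.000) = +0.155 V; balancing electrons gives n = 2.
ΔG° = −nFE°cell = −(2)(96485)(+0.155) J/mol = −29.9 kJ/mol.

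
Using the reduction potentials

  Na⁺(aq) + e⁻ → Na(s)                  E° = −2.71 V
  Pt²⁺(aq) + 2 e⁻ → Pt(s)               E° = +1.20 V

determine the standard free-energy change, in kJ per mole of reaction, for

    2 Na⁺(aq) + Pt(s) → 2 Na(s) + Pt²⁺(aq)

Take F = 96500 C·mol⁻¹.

+755 kJ/mol

In the reaction as written Na⁺(aq) is reduced, so the Na⁺/Na couple is the cathode and Pt²⁺/Pt is the anode.
E°cell = −2.71 − (+1.20) = −3.91 V; balancing electrons gives n = 2.
ΔG° = −nFE°cell = −(2)(96500)(−3.91) J/mol = +755 kJ/mol.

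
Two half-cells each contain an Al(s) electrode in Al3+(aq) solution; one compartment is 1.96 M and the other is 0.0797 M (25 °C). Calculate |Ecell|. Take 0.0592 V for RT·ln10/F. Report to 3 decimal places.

For a concentration cell E°cell = 0, since both electrodes use the same couple.
The compartment with the higher Al3+(aq) concentration (1.96 M) acts as the cathode; ions are reduced there and produced at the dilute (0.0797 M) anode.
With n = 3, Ecell = −(0.0592/3)·log([dilute]/[conc]) = −(0.0592/3)·log(0.0797/1.96) = +0.027 V.

0.027 V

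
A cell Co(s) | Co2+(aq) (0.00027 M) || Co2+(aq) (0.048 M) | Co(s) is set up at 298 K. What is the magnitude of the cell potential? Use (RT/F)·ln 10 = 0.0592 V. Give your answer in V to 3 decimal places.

0.067 V

For a concentration cell E°cell = 0, since both electrodes use the same couple.
The compartment with the higher Co2+(aq) concentration (0.048 M) acts as the cathode; ions are reduced there and produced at the dilute (0.00027 M) anode.
With n = 2, Ecell = −(0.0592/2)·log([dilute]/[conc]) = −(0.0592/2)·log(0.00027/0.048) = +0.067 V.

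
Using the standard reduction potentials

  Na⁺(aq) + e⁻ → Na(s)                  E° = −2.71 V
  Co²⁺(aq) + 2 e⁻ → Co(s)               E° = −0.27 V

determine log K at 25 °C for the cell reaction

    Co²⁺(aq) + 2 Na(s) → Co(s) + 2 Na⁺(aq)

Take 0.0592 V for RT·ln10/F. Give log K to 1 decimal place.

The Co²⁺/Co couple is reduced (cathode); E°cell = −0.27 − (−2.71) = +2.44 V with n = 2.
At equilibrium E = 0, so log K = nE°cell / 0.0592 = (2)(+2.44) / 0.0592 = 82.4.

log K = 82.4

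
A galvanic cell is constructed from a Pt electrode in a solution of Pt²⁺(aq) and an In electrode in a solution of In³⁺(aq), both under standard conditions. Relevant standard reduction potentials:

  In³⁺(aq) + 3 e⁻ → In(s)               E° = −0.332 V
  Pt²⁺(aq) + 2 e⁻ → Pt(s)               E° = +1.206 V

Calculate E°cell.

The Pt²⁺/Pt couple has the higher E°, so Pt ion is reduced (cathode) and In is oxidized (anode).
E°cell = E°(cathode) − E°(anode) = +1.206 − (−0.332) = +1.538 V.

+1.538 V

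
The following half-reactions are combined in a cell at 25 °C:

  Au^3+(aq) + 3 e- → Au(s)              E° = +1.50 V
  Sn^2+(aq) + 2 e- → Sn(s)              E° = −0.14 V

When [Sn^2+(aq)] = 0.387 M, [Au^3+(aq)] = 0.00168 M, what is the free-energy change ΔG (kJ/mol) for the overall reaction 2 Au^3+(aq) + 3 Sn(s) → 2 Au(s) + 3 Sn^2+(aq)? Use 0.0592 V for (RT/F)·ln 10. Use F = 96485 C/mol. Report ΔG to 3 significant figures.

E°cell = +1.50 − (−0.14) = +1.64 V; the balanced reaction transfers n = 6 electrons.
Q = [Sn^2+(aq)]^3 / [Au^3+(aq)]^2 = 2.05×10^4, so log Q = 4.313 and E = +1.64 − (0.0592/6)(4.313) = +1.5974 V.
ΔG = −nFE = −(6)(96485)(+1.5974) J/mol = −925 kJ/mol.

−925 kJ/mol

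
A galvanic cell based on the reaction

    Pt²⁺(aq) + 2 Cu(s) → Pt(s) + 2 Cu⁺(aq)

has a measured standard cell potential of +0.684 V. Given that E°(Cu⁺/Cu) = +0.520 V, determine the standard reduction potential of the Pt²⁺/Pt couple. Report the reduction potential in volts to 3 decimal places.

In the reaction as written the Pt²⁺/Pt couple is reduced (cathode) and Cu⁺/Cu is oxidized (anode), so E°cell = E°(Pt²⁺/Pt) − E°(Cu⁺/Cu).
E°(Pt²⁺/Pt) = E°cell + E°(anode) = +0.684 + (+0.520) = +1.204 V.

+1.204 V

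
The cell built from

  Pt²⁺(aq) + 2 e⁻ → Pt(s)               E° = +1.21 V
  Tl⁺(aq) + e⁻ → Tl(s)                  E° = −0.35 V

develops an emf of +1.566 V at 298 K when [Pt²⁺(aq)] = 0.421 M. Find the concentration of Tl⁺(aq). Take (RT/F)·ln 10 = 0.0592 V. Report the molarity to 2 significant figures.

0.51 M

With Pt²⁺/Pt at the cathode and Tl⁺/Tl at the anode, E°cell = +1.21 − (−0.35) = +1.56 V (n = 2).
Since E = E° − (0.0592/n)·log Q, log Q = n(E° − E)/0.0592 = −0.203.
For Pt²⁺(aq) + 2 Tl(s) → Pt(s) + 2 Tl⁺(aq), the reaction quotient is Q = [Tl⁺(aq)]^2 / [Pt²⁺(aq)].
Isolating [Tl⁺(aq)] in Q = 10^{−0.203} yields log [Tl⁺(aq)] = −0.289, i.e. 0.51 M.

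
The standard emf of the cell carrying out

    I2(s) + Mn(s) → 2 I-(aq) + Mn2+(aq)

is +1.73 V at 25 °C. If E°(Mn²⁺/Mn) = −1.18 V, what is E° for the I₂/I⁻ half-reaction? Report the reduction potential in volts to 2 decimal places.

In the reaction as written the I₂/I⁻ couple is reduced (cathode) and Mn²⁺/Mn is oxidized (anode), so E°cell = E°(I₂/I⁻) − E°(Mn²⁺/Mn).
E°(I₂/I⁻) = E°cell + E°(anode) = +1.73 + (−1.18) = +0.55 V.

+0.55 V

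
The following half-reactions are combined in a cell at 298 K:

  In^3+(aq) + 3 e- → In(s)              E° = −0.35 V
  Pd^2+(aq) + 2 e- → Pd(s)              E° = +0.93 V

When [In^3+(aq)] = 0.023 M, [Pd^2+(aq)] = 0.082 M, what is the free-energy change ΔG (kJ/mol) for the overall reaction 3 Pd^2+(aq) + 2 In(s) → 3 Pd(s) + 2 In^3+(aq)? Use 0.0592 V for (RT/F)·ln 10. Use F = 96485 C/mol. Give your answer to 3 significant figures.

The standard cell potential is +0.93 − (−0.35) = +1.28 V, with n = 6 electrons in the balanced equation.
Here Q = [In^3+(aq)]^2 / [Pd^2+(aq)]^3 = 0.959 (log Q = −0.018), giving E = +1.28 − (0.0592/6)·(−0.018) = +1.2802 V.
ΔG = −nFE = −(6)(96485)(+1.2802) J/mol = −741 kJ/mol.

−741 kJ/mol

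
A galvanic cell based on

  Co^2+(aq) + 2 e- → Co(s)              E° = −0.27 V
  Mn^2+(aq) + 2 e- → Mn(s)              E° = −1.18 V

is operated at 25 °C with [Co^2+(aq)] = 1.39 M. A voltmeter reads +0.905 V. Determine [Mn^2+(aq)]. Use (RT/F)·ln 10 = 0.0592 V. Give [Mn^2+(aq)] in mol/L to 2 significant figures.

Co²⁺/Co is the cathode (higher E°); E°cell = −0.27 − (−1.18) = +0.91 V with n = 2.
Rearranging E = E° − (0.0592/n)·log Q gives log Q = 2(+0.91 − (+0.905))/0.0592 = 0.169.
Balancing electrons gives Co^2+(aq) + Mn(s) → Co(s) + Mn^2+(aq); thus Q = [Mn^2+(aq)] / [Co^2+(aq)].
Isolating [Mn^2+(aq)] in Q = 10^{0.169} yields log [Mn^2+(aq)] = 0.312, i.e. 2.1 M.

2.1 M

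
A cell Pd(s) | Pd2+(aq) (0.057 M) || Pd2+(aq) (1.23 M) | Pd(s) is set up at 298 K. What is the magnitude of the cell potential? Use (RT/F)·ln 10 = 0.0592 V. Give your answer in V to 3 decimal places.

0.039 V

For a concentration cell E°cell = 0, since both electrodes use the same couple.
The compartment with the higher Pd2+(aq) concentration (1.23 M) acts as the cathode; ions are reduced there and produced at the dilute (0.057 M) anode.
With n = 2, Ecell = −(0.0592/2)·log([dilute]/[conc]) = −(0.0592/2)·log(0.057/1.23) = +0.039 V.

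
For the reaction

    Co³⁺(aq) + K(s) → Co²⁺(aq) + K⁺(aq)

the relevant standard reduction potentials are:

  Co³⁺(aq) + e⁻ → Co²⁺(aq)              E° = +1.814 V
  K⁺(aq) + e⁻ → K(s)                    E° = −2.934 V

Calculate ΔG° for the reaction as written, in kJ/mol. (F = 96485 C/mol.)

−458 kJ/mol

In the reaction as written Co³⁺(aq) is reduced, so the Co³⁺/Co²⁺ couple is the cathode and K⁺/K is the anode.
E°cell = +1.814 − (−2.934) = +4.748 V; balancing electrons gives n = 1.
ΔG° = −nFE°cell = −(1)(96485)(+4.748) J/mol = −458 kJ/mol.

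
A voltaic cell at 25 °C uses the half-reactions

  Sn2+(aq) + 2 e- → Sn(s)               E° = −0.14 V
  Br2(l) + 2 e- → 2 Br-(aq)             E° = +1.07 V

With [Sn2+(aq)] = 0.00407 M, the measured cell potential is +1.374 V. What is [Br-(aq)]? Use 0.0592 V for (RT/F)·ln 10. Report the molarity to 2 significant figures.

0.027 M

The Br₂/Br⁻ couple has the larger reduction potential, so it is the cathode: E°cell = +1.07 − (−0.14) = +1.21 V and n = 2.
Since E = E° − (0.0592/n)·log Q, log Q = n(E° − E)/0.0592 = −5.541.
For Br2(l) + Sn(s) → 2 Br-(aq) + Sn2+(aq), the reaction quotient is Q = [Br-(aq)]^2·[Sn2+(aq)].
Substituting the known concentrations and solving, log [Br-(aq)] = −1.575 and [Br-(aq)] = 0.027 M.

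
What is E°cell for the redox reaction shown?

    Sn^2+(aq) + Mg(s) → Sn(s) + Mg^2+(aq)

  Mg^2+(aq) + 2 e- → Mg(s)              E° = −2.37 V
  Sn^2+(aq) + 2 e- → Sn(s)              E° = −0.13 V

Sn^2+(aq) gains electrons, so the Sn²⁺/Sn couple is the cathode; the Mg²⁺/Mg couple is the anode.
E°cell = E°(cathode) − E°(anode) = −0.13 − (−2.37) = +2.24 V.

+2.24 V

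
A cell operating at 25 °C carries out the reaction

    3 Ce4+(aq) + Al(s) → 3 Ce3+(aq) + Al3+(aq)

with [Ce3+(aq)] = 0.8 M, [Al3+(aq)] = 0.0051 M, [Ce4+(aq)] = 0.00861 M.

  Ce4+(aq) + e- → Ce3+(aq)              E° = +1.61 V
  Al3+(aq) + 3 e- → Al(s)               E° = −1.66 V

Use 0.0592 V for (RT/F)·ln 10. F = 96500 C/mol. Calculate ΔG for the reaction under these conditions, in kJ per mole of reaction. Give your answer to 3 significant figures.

E°cell = +1.61 − (−1.66) = +3.27 V; the balanced reaction transfers n = 3 electrons.
Q = ([Ce3+(aq)]^3·[Al3+(aq)]) / [Ce4+(aq)]^3 = 4.09×10^3, so log Q = 3.612 and E = +3.27 − (0.0592/3)(3.612) = +3.1987 V.
ΔG = −nFE = −(3)(96500)(+3.1987) J/mol = −926 kJ/mol.

−926 kJ/mol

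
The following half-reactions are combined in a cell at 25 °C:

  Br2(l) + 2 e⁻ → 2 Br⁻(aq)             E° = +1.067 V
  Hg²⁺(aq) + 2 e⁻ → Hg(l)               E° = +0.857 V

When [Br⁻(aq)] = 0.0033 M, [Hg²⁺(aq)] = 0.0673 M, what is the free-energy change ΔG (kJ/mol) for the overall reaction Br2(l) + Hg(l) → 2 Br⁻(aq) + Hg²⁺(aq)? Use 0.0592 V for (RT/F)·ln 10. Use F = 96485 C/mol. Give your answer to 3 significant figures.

With Br₂/Br⁻ reduced at the cathode, E°cell = +1.067 − (+0.857) = +0.210 V and n = 2.
Here Q = [Br⁻(aq)]^2·[Hg²⁺(aq)] = 7.33×10^−7 (log Q = −6.135), giving E = +0.210 − (0.0592/2)·(−6.135) = +0.3916 V.
ΔG = −nFE = −(2)(96485)(+0.3916) J/mol = −75.6 kJ/mol.

−75.6 kJ/mol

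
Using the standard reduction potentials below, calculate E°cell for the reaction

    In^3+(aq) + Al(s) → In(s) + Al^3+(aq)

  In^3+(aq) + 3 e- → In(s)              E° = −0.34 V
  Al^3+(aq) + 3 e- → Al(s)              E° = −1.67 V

In the reaction as written, In^3+(aq) is reduced (cathode) and Al^3+(aq) is produced by oxidation at the anode.
E°cell = E°(cathode) − E°(anode) = −0.34 − (−1.67) = +1.33 V.
The positive value indicates the reaction is spontaneous as written.

+1.33 V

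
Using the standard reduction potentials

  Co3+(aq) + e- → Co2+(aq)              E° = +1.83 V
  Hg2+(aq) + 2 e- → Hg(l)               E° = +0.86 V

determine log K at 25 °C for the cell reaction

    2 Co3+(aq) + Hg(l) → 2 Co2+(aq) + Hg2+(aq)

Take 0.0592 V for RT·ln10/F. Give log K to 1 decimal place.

The Co³⁺/Co²⁺ couple is reduced (cathode); E°cell = +1.83 − (+0.86) = +0.97 V with n = 2.
At equilibrium E = 0, so log K = nE°cell / 0.0592 = (2)(+0.97) / 0.0592 = 32.8.

log K = 32.8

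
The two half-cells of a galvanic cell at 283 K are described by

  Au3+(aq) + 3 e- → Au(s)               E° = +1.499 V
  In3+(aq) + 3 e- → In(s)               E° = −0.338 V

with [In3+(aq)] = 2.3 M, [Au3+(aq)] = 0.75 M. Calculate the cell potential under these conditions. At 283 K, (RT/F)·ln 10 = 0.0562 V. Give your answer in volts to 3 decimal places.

Since E°(Au³⁺/Au) > E°(In³⁺/In), Au³⁺/Au serves as the cathode.
E°cell = +1.499 − (−0.338) = +1.837 V, with n = 3 electrons transferred.
Balancing gives Au3+(aq) + In(s) → Au(s) + In3+(aq); hence Q = [In3+(aq)] / [Au3+(aq)] = 3.07 (log Q = 0.487).
E = E° − (0.0562/n)·log Q = +1.837 − (0.0562/3)(0.487) = +1.828 V.

+1.828 V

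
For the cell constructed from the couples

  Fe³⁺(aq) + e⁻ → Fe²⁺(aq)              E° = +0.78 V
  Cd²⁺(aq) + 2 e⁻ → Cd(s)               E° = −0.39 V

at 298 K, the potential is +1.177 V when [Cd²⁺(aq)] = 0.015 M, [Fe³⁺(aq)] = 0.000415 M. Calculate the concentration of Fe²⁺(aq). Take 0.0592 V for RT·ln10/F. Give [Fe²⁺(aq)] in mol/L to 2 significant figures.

The Fe³⁺/Fe²⁺ couple has the larger reduction potential, so it is the cathode: E°cell = +0.78 − (−0.39) = +1.17 V and n = 2.
Since E = E° − (0.0592/n)·log Q, log Q = n(E° − E)/0.0592 = −0.236.
Balancing electrons gives 2 Fe³⁺(aq) + Cd(s) → 2 Fe²⁺(aq) + Cd²⁺(aq); thus Q = ([Fe²⁺(aq)]^2·[Cd²⁺(aq)]) / [Fe³⁺(aq)]^2.
Isolating [Fe²⁺(aq)] in Q = 10^{−0.236} yields log [Fe²⁺(aq)] = −2.588, i.e. 0.0026 M.

0.0026 M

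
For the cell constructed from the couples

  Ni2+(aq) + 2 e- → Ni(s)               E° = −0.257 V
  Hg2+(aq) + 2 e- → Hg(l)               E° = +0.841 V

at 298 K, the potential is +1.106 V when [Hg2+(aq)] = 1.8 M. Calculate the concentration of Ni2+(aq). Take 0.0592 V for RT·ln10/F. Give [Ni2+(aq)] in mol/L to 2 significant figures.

0.97 M

With Hg²⁺/Hg at the cathode and Ni²⁺/Ni at the anode, E°cell = +0.841 − (−0.257) = +1.098 V (n = 2).
From the Nernst equation, log Q = n(E° − E)/0.0592 = 2·(+1.098 − (+1.106))/0.0592 = −0.270.
Balancing electrons gives Hg2+(aq) + Ni(s) → Hg(l) + Ni2+(aq); thus Q = [Ni2+(aq)] / [Hg2+(aq)].
Solving for the unknown gives log [Ni2+(aq)] = −0.015, so [Ni2+(aq)] ≈ 0.97 M.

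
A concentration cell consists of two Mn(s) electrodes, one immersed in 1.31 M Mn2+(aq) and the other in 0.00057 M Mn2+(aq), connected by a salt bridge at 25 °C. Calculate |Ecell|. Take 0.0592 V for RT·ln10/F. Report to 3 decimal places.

0.099 V

For a concentration cell E°cell = 0, since both electrodes use the same couple.
The compartment with the higher Mn2+(aq) concentration (1.31 M) acts as the cathode; ions are reduced there and produced at the dilute (0.00057 M) anode.
With n = 2, Ecell = −(0.0592/2)·log([dilute]/[conc]) = −(0.0592/2)·log(0.00057/1.31) = +0.099 V.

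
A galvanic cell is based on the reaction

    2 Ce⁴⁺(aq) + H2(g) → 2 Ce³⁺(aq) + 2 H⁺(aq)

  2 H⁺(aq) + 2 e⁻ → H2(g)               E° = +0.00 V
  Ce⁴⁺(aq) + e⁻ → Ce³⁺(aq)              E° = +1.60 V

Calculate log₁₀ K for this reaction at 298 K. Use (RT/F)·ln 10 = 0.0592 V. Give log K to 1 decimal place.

The Ce⁴⁺/Ce³⁺ couple is reduced (cathode); E°cell = +1.60 − (+0.00) = +1.60 V with n = 2.
At equilibrium E = 0, so log K = nE°cell / 0.0592 = (2)(+1.60) / 0.0592 = 54.1.

log K = 54.1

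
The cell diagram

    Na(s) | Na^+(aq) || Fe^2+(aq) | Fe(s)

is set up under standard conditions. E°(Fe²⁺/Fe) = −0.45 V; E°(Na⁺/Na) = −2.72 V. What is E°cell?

+2.27 V

By convention the left-hand electrode in cell notation is the anode (oxidation) and the right-hand electrode is the cathode (reduction).
E°cell = E°(right) − E°(left) = −0.45 − (−2.72) = +2.27 V.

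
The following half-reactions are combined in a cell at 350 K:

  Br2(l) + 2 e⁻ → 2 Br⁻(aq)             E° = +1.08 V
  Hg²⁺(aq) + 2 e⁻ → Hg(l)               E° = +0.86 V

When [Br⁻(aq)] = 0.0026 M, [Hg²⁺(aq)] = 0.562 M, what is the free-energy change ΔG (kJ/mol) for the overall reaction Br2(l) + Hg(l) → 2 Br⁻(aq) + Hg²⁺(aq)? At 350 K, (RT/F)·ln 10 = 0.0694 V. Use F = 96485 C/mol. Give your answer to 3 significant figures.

With Br₂/Br⁻ reduced at the cathode, E°cell = +1.08 − (+0.86) = +0.22 V and n = 2.
The reaction quotient is [Br⁻(aq)]^2·[Hg²⁺(aq)] = 3.8×10^−6; by Nernst, E = +0.22 − (0.0694/2)(−5.420) = +0.4081 V.
Finally ΔG = −nFE = −(2)(96485 C/mol)(+0.4081 V) = −78.8 kJ/mol.

−78.8 kJ/mol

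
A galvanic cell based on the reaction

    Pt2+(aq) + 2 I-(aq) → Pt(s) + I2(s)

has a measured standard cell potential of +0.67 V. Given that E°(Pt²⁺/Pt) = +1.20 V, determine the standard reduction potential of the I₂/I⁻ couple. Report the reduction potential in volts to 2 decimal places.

In the reaction as written the Pt²⁺/Pt couple is reduced (cathode) and I₂/I⁻ is oxidized (anode), so E°cell = E°(Pt²⁺/Pt) − E°(I₂/I⁻).
E°(I₂/I⁻) = E°(cathode) − E°cell = +1.20 − (+0.67) = +0.53 V.

+0.53 V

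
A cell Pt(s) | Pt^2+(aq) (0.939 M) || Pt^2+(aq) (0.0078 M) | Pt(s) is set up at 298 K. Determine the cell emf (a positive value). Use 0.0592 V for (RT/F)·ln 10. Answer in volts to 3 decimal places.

For a concentration cell E°cell = 0, since both electrodes use the same couple.
The compartment with the higher Pt^2+(aq) concentration (0.939 M) acts as the cathode; ions are reduced there and produced at the dilute (0.0078 M) anode.
With n = 2, Ecell = −(0.0592/2)·log([dilute]/[conc]) = −(0.0592/2)·log(0.0078/0.939) = +0.062 V.

0.062 V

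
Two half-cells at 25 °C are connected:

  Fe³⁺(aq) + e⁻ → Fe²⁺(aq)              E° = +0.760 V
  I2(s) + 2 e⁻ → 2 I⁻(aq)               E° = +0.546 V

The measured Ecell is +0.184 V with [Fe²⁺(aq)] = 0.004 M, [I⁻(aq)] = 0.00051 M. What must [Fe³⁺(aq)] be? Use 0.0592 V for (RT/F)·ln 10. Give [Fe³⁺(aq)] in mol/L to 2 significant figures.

The Fe³⁺/Fe²⁺ couple has the larger reduction potential, so it is the cathode: E°cell = +0.760 − (+0.546) = +0.214 V and n = 2.
Since E = E° − (0.0592/n)·log Q, log Q = n(E° − E)/0.0592 = 1.014.
Balancing electrons gives 2 Fe³⁺(aq) + 2 I⁻(aq) → 2 Fe²⁺(aq) + I2(s); thus Q = [Fe²⁺(aq)]^2 / ([Fe³⁺(aq)]^2·[I⁻(aq)]^2).
Isolating [Fe³⁺(aq)] in Q = 10^{1.014} yields log [Fe³⁺(aq)] = 0.387, i.e. 2.4 M.

2.4 M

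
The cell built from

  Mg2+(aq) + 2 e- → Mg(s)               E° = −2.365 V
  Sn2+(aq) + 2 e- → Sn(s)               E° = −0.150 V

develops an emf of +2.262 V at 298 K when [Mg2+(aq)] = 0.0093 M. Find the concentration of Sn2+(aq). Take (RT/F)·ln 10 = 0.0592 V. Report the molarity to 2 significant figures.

0.36 M

The Sn²⁺/Sn couple has the larger reduction potential, so it is the cathode: E°cell = −0.150 − (−2.365) = +2.215 V and n = 2.
Since E = E° − (0.0592/n)·log Q, log Q = n(E° − E)/0.0592 = −1.588.
For Sn2+(aq) + Mg(s) → Sn(s) + Mg2+(aq), the reaction quotient is Q = [Mg2+(aq)] / [Sn2+(aq)].
Isolating [Sn2+(aq)] in Q = 10^{−1.588} yields log [Sn2+(aq)] = −0.444, i.e. 0.36 M.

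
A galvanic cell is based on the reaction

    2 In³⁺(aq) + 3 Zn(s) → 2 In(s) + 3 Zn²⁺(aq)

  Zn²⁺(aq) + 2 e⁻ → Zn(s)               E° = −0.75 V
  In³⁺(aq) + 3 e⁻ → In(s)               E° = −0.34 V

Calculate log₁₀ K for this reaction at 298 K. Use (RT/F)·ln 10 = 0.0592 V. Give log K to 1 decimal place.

The In³⁺/In couple is reduced (cathode); E°cell = −0.34 − (−0.75) = +0.41 V with n = 6.
At equilibrium E = 0, so log K = nE°cell / 0.0592 = (6)(+0.41) / 0.0592 = 41.6.

log K = 41.6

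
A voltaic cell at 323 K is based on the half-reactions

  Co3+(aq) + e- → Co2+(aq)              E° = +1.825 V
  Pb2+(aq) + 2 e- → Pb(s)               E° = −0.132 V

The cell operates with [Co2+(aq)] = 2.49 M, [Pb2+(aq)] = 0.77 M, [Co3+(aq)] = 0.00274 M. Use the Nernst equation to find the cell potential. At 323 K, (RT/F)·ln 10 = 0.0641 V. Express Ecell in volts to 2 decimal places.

The Co³⁺/Co²⁺ couple has the more positive E°, so it is the cathode; Pb²⁺/Pb is the anode.
E°cell = E°cat − E°an = +1.825 − (−0.132) = +1.957 V; n = 2.
Balancing gives 2 Co3+(aq) + Pb(s) → 2 Co2+(aq) + Pb2+(aq); hence Q = ([Co2+(aq)]^2·[Pb2+(aq)]) / [Co3+(aq)]^2 = 6.36×10^5 (log Q = 5.803).
E = E° − (0.0641/n)·log Q = +1.957 − (0.0641/2)(5.803) = +1.77 V.

+1.77 V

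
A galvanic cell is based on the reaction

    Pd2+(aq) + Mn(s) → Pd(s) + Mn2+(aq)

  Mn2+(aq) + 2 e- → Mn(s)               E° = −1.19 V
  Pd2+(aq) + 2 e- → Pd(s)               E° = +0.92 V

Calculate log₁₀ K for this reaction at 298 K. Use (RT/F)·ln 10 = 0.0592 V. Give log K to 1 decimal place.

The Pd²⁺/Pd couple is reduced (cathode); E°cell = +0.92 − (−1.19) = +2.11 V with n = 2.
At equilibrium E = 0, so log K = nE°cell / 0.0592 = (2)(+2.11) / 0.0592 = 71.3.

log K = 71.3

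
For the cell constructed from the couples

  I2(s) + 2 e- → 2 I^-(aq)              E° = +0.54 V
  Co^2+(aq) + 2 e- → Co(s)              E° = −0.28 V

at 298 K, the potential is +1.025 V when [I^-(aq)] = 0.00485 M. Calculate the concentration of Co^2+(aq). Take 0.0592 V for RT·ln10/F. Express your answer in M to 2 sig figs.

0.0050 M

The I₂/I⁻ couple has the larger reduction potential, so it is the cathode: E°cell = +0.54 − (−0.28) = +0.82 V and n = 2.
Since E = E° − (0.0592/n)·log Q, log Q = n(E° − E)/0.0592 = −6.926.
For I2(s) + Co(s) → 2 I^-(aq) + Co^2+(aq), the reaction quotient is Q = [I^-(aq)]^2·[Co^2+(aq)].
Solving for the unknown gives log [Co^2+(aq)] = −2.297, so [Co^2+(aq)] ≈ 0.0050 M.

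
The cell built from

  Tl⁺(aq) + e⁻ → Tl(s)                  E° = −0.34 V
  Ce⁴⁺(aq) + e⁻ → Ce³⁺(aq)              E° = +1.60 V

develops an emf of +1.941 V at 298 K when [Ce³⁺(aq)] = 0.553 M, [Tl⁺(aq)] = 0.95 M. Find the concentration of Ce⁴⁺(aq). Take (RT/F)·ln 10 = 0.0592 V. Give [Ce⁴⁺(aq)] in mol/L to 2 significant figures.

Ce⁴⁺/Ce³⁺ is the cathode (higher E°); E°cell = +1.60 − (−0.34) = +1.94 V with n = 1.
From the Nernst equation, log Q = n(E° − E)/0.0592 = 1·(+1.94 − (+1.941))/0.0592 = −0.017.
Balancing electrons gives Ce⁴⁺(aq) + Tl(s) → Ce³⁺(aq) + Tl⁺(aq); thus Q = ([Ce³⁺(aq)]·[Tl⁺(aq)]) / [Ce⁴⁺(aq)].
Solving for the unknown gives log [Ce⁴⁺(aq)] = −0.263, so [Ce⁴⁺(aq)] ≈ 0.55 M.

0.55 M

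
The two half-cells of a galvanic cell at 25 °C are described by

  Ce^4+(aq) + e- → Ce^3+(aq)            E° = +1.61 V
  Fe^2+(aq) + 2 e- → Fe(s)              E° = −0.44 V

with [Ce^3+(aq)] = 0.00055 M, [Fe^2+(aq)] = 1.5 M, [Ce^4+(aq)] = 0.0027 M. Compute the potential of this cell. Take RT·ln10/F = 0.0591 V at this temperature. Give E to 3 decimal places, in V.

+2.086 V

Ce⁴⁺/Ce³⁺ is reduced (cathode, E° = +1.61 V) and Fe²⁺/Fe is oxidized (anode).
E°cell = E°cat − E°an = +1.61 − (−0.44) = +2.05 V; n = 2.
For the overall reaction 2 Ce^4+(aq) + Fe(s) → 2 Ce^3+(aq) + Fe^2+(aq), Q = ([Ce^3+(aq)]^2·[Fe^2+(aq)]) / [Ce^4+(aq)]^2 = 0.0622, giving log Q = −1.206.
By the Nernst equation, E = +2.05 − (0.0591/2)·(−1.206) = +2.086 V.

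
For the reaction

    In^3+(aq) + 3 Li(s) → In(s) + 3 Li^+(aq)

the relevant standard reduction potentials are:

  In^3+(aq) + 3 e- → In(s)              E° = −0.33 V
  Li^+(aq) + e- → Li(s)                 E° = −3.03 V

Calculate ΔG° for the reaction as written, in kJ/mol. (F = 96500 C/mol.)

In the reaction as written In^3+(aq) is reduced, so the In³⁺/In couple is the cathode and Li⁺/Li is the anode.
E°cell = −0.33 − (−3.03) = +2.70 V; balancing electrons gives n = 3.
ΔG° = −nFE°cell = −(3)(96500)(+2.70) J/mol = −782 kJ/mol.

−782 kJ/mol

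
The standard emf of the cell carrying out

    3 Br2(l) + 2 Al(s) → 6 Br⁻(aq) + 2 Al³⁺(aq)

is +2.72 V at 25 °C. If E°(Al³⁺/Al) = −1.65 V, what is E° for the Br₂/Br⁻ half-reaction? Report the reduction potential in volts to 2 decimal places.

+1.07 V

In the reaction as written the Br₂/Br⁻ couple is reduced (cathode) and Al³⁺/Al is oxidized (anode), so E°cell = E°(Br₂/Br⁻) − E°(Al³⁺/Al).
E°(Br₂/Br⁻) = E°cell + E°(anode) = +2.72 + (−1.65) = +1.07 V.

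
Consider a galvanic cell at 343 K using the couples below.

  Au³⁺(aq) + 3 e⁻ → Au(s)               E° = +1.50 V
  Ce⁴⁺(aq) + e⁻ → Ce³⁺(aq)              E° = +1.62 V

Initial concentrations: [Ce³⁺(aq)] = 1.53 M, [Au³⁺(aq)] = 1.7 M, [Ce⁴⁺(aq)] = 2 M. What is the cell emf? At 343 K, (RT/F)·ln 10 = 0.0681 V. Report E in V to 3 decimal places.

+0.123 V

Since E°(Ce⁴⁺/Ce³⁺) > E°(Au³⁺/Au), Ce⁴⁺/Ce³⁺ serves as the cathode.
The standard potential is +1.62 − (+1.50) = +0.12 V and the balanced reaction transfers n = 3 electrons.
Balancing gives 3 Ce⁴⁺(aq) + Au(s) → 3 Ce³⁺(aq) + Au³⁺(aq); hence Q = ([Ce³⁺(aq)]^3·[Au³⁺(aq)]) / [Ce⁴⁺(aq)]^3 = 0.761 (log Q = −0.119).
E = E° − (0.0681/n)·log Q = +0.12 − (0.0681/3)(−0.119) = +0.123 V.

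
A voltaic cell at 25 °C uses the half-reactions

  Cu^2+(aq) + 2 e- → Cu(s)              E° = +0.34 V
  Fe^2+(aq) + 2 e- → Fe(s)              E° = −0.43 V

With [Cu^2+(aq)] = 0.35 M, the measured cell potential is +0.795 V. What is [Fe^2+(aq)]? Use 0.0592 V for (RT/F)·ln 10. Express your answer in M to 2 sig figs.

0.050 M

The Cu²⁺/Cu couple has the larger reduction potential, so it is the cathode: E°cell = +0.34 − (−0.43) = +0.77 V and n = 2.
Since E = E° − (0.0592/n)·log Q, log Q = n(E° − E)/0.0592 = −0.845.
Balancing electrons gives Cu^2+(aq) + Fe(s) → Cu(s) + Fe^2+(aq); thus Q = [Fe^2+(aq)] / [Cu^2+(aq)].
Solving for the unknown gives log [Fe^2+(aq)] = −1.301, so [Fe^2+(aq)] ≈ 0.050 M.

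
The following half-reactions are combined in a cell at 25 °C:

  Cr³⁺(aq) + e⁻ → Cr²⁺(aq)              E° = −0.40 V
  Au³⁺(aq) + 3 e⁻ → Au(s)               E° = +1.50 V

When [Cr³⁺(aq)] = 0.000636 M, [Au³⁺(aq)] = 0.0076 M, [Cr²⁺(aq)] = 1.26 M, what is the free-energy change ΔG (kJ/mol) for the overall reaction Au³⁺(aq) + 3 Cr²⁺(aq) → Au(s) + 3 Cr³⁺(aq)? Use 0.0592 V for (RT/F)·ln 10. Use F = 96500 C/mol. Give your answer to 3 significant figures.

−594 kJ/mol

With Au³⁺/Au reduced at the cathode, E°cell = +1.50 − (−0.40) = +1.90 V and n = 3.
The reaction quotient is [Cr³⁺(aq)]^3 / ([Au³⁺(aq)]·[Cr²⁺(aq)]^3) = 1.69×10^−8; by Nernst, E = +1.90 − (0.0592/3)(−7.772) = +2.0534 V.
Finally ΔG = −nFE = −(3)(96500 C/mol)(+2.0534 V) = −594 kJ/mol.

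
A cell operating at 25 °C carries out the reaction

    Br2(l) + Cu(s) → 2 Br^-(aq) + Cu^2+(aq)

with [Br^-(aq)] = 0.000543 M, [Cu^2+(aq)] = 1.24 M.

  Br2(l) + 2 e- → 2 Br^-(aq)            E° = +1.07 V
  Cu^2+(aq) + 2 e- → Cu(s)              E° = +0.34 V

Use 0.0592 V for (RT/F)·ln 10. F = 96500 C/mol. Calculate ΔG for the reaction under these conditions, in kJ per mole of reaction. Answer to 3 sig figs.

E°cell = +1.07 − (+0.34) = +0.73 V; the balanced reaction transfers n = 2 electrons.
Q = [Br^-(aq)]^2·[Cu^2+(aq)] = 3.66×10^−7, so log Q = −6.437 and E = +0.73 − (0.0592/2)(−6.437) = +0.9205 V.
Then ΔG = −nFE = −2 × 96500 × +0.9205 J/mol = −178 kJ/mol.

−178 kJ/mol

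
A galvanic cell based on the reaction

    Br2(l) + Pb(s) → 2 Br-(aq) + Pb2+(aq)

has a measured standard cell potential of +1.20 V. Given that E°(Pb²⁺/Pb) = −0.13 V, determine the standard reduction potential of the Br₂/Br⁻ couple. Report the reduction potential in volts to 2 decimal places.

+1.07 V

In the reaction as written the Br₂/Br⁻ couple is reduced (cathode) and Pb²⁺/Pb is oxidized (anode), so E°cell = E°(Br₂/Br⁻) − E°(Pb²⁺/Pb).
E°(Br₂/Br⁻) = E°cell + E°(anode) = +1.20 + (−0.13) = +1.07 V.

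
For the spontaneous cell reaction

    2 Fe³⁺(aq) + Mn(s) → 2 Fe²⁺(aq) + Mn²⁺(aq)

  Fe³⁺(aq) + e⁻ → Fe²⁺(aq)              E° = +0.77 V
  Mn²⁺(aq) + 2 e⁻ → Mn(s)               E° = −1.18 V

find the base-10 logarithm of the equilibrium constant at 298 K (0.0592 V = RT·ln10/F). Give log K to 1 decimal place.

The Fe³⁺/Fe²⁺ couple is reduced (cathode); E°cell = +0.77 − (−1.18) = +1.95 V with n = 2.
At equilibrium E = 0, so log K = nE°cell / 0.0592 = (2)(+1.95) / 0.0592 = 65.9.

log K = 65.9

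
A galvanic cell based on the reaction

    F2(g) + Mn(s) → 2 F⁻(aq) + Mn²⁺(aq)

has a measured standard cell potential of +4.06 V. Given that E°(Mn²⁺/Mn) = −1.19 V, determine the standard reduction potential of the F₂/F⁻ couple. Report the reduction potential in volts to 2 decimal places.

+2.87 V

In the reaction as written the F₂/F⁻ couple is reduced (cathode) and Mn²⁺/Mn is oxidized (anode), so E°cell = E°(F₂/F⁻) − E°(Mn²⁺/Mn).
E°(F₂/F⁻) = E°cell + E°(anode) = +4.06 + (−1.19) = +2.87 V.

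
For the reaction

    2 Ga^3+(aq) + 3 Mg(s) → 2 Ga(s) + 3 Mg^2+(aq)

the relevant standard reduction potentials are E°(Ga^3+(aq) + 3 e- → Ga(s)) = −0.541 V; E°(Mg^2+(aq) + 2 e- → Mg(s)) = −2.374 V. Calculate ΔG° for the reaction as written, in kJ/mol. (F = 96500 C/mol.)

In the reaction as written Ga^3+(aq) is reduced, so the Ga³⁺/Ga couple is the cathode and Mg²⁺/Mg is the anode.
E°cell = −0.541 − (−2.374) = +1.833 V; balancing electrons gives n = 6.
ΔG° = −nFE°cell = −(6)(96500)(+1.833) J/mol = −1061 kJ/mol.

−1061 kJ/mol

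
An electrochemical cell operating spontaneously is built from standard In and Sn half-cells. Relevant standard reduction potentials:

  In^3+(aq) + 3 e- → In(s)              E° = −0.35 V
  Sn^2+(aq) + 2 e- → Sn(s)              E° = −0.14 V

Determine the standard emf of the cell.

Of the two couples in this cell, the one with the more positive reduction potential is reduced at the cathode: here that is Sn²⁺/Sn (−0.14 V); In³⁺/In (−0.35 V) is the anode.
E°cell = E°(cathode) − E°(anode) = −0.14 − (−0.35) = +0.21 V.

+0.21 V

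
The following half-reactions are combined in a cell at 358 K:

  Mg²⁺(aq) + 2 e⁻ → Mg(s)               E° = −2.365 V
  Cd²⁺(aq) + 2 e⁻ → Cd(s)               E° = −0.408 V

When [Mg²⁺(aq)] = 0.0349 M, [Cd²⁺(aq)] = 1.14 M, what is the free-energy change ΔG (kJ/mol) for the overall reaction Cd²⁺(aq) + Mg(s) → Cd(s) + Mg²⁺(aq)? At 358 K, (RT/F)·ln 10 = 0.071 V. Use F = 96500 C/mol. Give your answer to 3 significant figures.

−388 kJ/mol

E°cell = −0.408 − (−2.365) = +1.957 V; the balanced reaction transfers n = 2 electrons.
Here Q = [Mg²⁺(aq)] / [Cd²⁺(aq)] = 0.0306 (log Q = −1.514), giving E = +1.957 − (0.071/2)·(−1.514) = +2.0107 V.
Then ΔG = −nFE = −2 × 96500 × +2.0107 J/mol = −388 kJ/mol.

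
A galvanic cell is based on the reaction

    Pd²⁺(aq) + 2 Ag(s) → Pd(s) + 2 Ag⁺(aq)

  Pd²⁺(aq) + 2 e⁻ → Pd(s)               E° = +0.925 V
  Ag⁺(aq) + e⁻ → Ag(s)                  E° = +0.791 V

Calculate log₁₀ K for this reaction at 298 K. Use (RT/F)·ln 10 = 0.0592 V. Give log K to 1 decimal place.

The Pd²⁺/Pd couple is reduced (cathode); E°cell = +0.925 − (+0.791) = +0.134 V with n = 2.
At equilibrium E = 0, so log K = nE°cell / 0.0592 = (2)(+0.134) / 0.0592 = 4.5.

log K = 4.5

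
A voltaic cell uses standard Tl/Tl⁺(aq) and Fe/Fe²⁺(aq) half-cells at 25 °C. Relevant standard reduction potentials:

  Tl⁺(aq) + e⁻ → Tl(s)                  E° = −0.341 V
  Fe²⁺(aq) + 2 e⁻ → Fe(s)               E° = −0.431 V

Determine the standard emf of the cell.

The Tl⁺/Tl couple has the higher E°, so Tl ion is reduced (cathode) and Fe is oxidized (anode).
E°cell = E°(cathode) − E°(anode) = −0.341 − (−0.431) = +0.090 V.

+0.090 V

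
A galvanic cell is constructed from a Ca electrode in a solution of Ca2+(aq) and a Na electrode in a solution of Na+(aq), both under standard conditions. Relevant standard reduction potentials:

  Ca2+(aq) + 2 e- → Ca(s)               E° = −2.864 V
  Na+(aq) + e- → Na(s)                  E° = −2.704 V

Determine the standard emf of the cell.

Of the two couples in this cell, the one with the more positive reduction potential is reduced at the cathode: here that is Na⁺/Na (−2.704 V); Ca²⁺/Ca (−2.864 V) is the anode.
E°cell = E°(cathode) − E°(anode) = −2.704 − (−2.864) = +0.160 V.

+0.160 V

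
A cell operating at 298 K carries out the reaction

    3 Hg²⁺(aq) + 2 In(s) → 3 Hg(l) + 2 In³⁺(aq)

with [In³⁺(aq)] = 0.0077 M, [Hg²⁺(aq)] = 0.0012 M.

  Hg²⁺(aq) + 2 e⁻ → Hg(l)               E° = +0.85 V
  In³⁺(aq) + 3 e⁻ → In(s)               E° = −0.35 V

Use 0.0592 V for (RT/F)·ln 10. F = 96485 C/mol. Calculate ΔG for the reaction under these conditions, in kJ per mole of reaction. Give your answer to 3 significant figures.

−669 kJ/mol

With Hg²⁺/Hg reduced at the cathode, E°cell = +0.85 − (−0.35) = +1.20 V and n = 6.
The reaction quotient is [In³⁺(aq)]^2 / [Hg²⁺(aq)]^3 = 3.43×10^4; by Nernst, E = +1.20 − (0.0592/6)(4.535) = +1.1553 V.
Then ΔG = −nFE = −6 × 96485 × +1.1553 J/mol = −669 kJ/mol.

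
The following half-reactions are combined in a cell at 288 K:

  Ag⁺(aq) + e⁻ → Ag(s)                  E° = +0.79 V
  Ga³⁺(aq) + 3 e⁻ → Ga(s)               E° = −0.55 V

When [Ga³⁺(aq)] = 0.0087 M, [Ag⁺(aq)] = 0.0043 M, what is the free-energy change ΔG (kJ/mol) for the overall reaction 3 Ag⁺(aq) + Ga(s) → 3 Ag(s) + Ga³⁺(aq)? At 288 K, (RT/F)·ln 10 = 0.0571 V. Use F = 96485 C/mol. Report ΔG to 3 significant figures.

E°cell = +0.79 − (−0.55) = +1.34 V; the balanced reaction transfers n = 3 electrons.
Here Q = [Ga³⁺(aq)] / [Ag⁺(aq)]^3 = 1.09×10^5 (log Q = 5.039), giving E = +1.34 − (0.0571/3)·(5.039) = +1.2441 V.
ΔG = −nFE = −(3)(96485)(+1.2441) J/mol = −360 kJ/mol.

−360 kJ/mol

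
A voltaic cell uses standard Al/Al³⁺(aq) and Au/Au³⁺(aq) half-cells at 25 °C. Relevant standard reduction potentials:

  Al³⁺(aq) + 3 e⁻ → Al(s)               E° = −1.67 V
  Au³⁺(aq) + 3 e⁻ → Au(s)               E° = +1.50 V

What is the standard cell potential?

+3.17 V

Of the two couples in this cell, the one with the more positive reduction potential is reduced at the cathode: here that is Au³⁺/Au (+1.50 V); Al³⁺/Al (−1.67 V) is the anode.
E°cell = E°(cathode) − E°(anode) = +1.50 − (−1.67) = +3.17 V.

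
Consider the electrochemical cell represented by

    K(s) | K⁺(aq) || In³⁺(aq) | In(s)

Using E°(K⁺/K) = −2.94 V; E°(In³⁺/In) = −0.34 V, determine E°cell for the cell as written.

By convention the left-hand electrode in cell notation is the anode (oxidation) and the right-hand electrode is the cathode (reduction).
E°cell = E°(right) − E°(left) = −0.34 − (−2.94) = +2.60 V.

+2.60 V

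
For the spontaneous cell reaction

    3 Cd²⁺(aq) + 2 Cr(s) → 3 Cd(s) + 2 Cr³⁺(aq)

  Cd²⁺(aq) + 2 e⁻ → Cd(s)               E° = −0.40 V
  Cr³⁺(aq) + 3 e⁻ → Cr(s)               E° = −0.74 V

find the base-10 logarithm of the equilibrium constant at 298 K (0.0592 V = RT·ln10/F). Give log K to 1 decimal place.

log K = 34.5

The Cd²⁺/Cd couple is reduced (cathode); E°cell = −0.40 − (−0.74) = +0.34 V with n = 6.
At equilibrium E = 0, so log K = nE°cell / 0.0592 = (6)(+0.34) / 0.0592 = 34.5.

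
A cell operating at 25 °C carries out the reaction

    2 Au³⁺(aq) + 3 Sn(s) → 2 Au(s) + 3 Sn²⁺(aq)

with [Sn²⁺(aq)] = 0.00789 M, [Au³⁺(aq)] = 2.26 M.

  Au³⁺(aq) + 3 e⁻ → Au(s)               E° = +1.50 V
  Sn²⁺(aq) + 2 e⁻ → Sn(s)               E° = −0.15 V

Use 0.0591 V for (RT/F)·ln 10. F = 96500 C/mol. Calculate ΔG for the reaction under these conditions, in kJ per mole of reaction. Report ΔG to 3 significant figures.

−995 kJ/mol

With Au³⁺/Au reduced at the cathode, E°cell = +1.50 − (−0.15) = +1.65 V and n = 6.
Here Q = [Sn²⁺(aq)]^3 / [Au³⁺(aq)]^2 = 9.62×10^−8 (log Q = −7.017), giving E = +1.65 − (0.0591/6)·(−7.017) = +1.7191 V.
Finally ΔG = −nFE = −(6)(96500 C/mol)(+1.7191 V) = −995 kJ/mol.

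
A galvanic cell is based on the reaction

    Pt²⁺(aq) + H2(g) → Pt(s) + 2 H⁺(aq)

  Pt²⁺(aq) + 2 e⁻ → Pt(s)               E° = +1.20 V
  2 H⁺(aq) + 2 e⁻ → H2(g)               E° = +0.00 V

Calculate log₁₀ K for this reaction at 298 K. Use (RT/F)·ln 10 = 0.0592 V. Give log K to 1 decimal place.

log K = 40.5

The Pt²⁺/Pt couple is reduced (cathode); E°cell = +1.20 − (+0.00) = +1.20 V with n = 2.
At equilibrium E = 0, so log K = nE°cell / 0.0592 = (2)(+1.20) / 0.0592 = 40.5.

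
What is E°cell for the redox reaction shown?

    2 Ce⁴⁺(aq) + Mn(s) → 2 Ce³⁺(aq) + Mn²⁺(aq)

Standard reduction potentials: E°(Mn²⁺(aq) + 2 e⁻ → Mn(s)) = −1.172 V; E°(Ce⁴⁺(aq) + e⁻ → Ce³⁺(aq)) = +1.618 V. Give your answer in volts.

+2.790 V

Ce⁴⁺(aq) gains electrons, so the Ce⁴⁺/Ce³⁺ couple is the cathode; the Mn²⁺/Mn couple is the anode.
E°cell = E°(cathode) − E°(anode) = +1.618 − (−1.172) = +2.790 V.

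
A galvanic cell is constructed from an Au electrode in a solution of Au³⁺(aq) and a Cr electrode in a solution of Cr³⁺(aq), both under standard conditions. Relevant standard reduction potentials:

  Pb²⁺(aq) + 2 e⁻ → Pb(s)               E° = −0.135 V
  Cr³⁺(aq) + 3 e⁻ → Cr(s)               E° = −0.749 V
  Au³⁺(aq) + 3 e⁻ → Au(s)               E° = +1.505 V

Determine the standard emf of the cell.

Of the two couples in this cell, the one with the more positive reduction potential is reduced at the cathode: here that is Au³⁺/Au (+1.505 V); Cr³⁺/Cr (−0.749 V) is the anode.
E°cell = E°(cathode) − E°(anode) = +1.505 − (−0.749) = +2.254 V.

+2.254 V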